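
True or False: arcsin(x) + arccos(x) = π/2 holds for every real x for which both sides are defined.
True.

Claim: arcsin(x) + arccos(x) = π/2.
Reasoning: Both sides are defined for -1 ≤ x ≤ 1. Let θ = arcsin(x), so sin θ = x and θ ∈ [-π/2, π/2]. Then cos(π/2 - θ) = sin θ = x and π/2 - θ ∈ [0, π], which is exactly the range of arccos, so arccos(x) = π/2 - θ. Adding: arcsin(x) + arccos(x) = θ + (π/2 - θ) = π/2.
So the two sides agree for every real x for which both sides are defined.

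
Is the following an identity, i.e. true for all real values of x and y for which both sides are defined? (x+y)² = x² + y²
No, this is NOT an identity.

Claim: (x+y)² = x² + y².
Test a specific point where both sides are defined: x = 2, y = 3/2.
LHS = (x+y)² ≈ 12.2500
RHS = x² + y² ≈ 6.2500
Since 12.2500 ≠ 6.2500, the equation fails at this point, so it cannot hold for all real values of x and y for which both sides are defined.
The correct expansion is (x+y)² = x² + 2xy + y²; the cross term 2xy is missing.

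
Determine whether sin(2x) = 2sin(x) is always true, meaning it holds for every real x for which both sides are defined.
No, this is NOT an identity.

Claim: sin(2x) = 2sin(x).
Test a specific point where both sides are defined: x = -π/3.
LHS = sin(2x) ≈ -0.8660
RHS = 2sin(x) ≈ -1.7321
Since -0.8660 ≠ -1.7321, the equation fails at this point, so it cannot hold for every real x for which both sides are defined.
The correct double-angle formula is sin(2x) = 2sin(x)cos(x).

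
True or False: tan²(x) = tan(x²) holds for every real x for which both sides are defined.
Claim: tan²(x) = tan(x²).
Test a specific point where both sides are defined: x = π/3.
LHS = tan²(x) ≈ 3.0000
RHS = tan(x²) ≈ 1.9485
Since 3.0000 ≠ 1.9485, the equation fails at this point, so it cannot hold for every real x for which both sides are defined.
tan²(x) means (tan x)², squaring the output; tan(x²) squares the input. These are different functions.

Conclusion: False.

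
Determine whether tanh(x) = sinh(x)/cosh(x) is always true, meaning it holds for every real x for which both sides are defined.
Yes, this is an identity.

Claim: tanh(x) = sinh(x)/cosh(x).
Reasoning: tanh(x) is defined as sinh(x)/cosh(x) = (e^x - e^-x)/(e^x + e^-x); cosh(x) ≥ 1 is never zero, so this holds for every real x.
So the two sides agree for every real x for which both sides are defined.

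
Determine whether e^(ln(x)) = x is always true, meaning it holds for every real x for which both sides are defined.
Yes, this is an identity.

Claim: e^(ln(x)) = x.
Reasoning: For x > 0, ln(x) is by definition the exponent p such that e^p = x. Raising e to that exponent therefore returns x: e^(ln x) = x.
So the two sides agree for every real x for which both sides are defined.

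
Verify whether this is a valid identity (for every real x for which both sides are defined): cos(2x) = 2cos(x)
No, this is NOT an identity.

Claim: cos(2x) = 2cos(x).
Test a specific point where both sides are defined: x = π.
LHS = cos(2x) ≈ 1.0000
RHS = 2cos(x) ≈ -2.0000
Since 1.0000 ≠ -2.0000, the equation fails at this point, so it cannot hold for every real x for which both sides are defined.
The correct double-angle formula is cos(2x) = cos²x - sin²x.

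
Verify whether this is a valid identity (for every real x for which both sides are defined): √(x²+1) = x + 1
No, this is NOT an identity.

Claim: √(x²+1) = x + 1.
Test a specific point where both sides are defined: x = 4.
LHS = √(x²+1) ≈ 4.1231
RHS = x + 1 ≈ 5.0000
Since 4.1231 ≠ 5.0000, the equation fails at this point, so it cannot hold for every real x for which both sides are defined.
(x+1)² = x² + 2x + 1 ≠ x² + 1 unless x = 0.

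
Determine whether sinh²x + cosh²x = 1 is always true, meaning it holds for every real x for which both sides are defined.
No, this is NOT an identity.

Claim: sinh²x + cosh²x = 1.
Test a specific point where both sides are defined: x = 3/2.
LHS = sinh²x + cosh²x ≈ 10.0677
RHS = 1 ≈ 1.0000
Since 10.0677 ≠ 1.0000, the equation fails at this point, so it cannot hold for every real x for which both sides are defined.
The correct hyperbolic identity is cosh²x - sinh²x = 1 (a difference); the sum sinh²x + cosh²x equals cosh(2x).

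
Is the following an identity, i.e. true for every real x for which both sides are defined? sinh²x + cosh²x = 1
No, this is NOT an identity.

Claim: sinh²x + cosh²x = 1.
Test a specific point where both sides are defined: x = 2.
LHS = sinh²x + cosh²x ≈ 27.3082
RHS = 1 ≈ 1.0000
Since 27.3082 ≠ 1.0000, the equation fails at this point, so it cannot hold for every real x for which both sides are defined.
The correct hyperbolic identity is cosh²x - sinh²x = 1 (a difference); the sum sinh²x + cosh²x equals cosh(2x).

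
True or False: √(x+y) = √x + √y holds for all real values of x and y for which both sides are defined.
Claim: √(x+y) = √x + √y.
Test a specific point where both sides are defined: x = 1, y = 3.
LHS = √(x+y) ≈ 2.0000
RHS = √x + √y ≈ 2.7321
Since 2.0000 ≠ 2.7321, the equation fails at this point, so it cannot hold for all real values of x and y for which both sides are defined.
Squaring the right side gives x + 2√(xy) + y, not x + y.

Conclusion: False.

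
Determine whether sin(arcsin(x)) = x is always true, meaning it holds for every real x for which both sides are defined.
Claim: sin(arcsin(x)) = x.
Reasoning: For -1 ≤ x ≤ 1 (where arcsin is defined), arcsin(x) is by definition an angle whose sine equals x. Taking the sine of that angle returns x. (Note the other order, arcsin(sin x) = x, is NOT an identity.)
So the two sides agree for every real x for which both sides are defined.

Conclusion: Yes, this is an identity.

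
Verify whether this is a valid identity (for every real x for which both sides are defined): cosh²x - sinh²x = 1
Yes, this is an identity.

Claim: cosh²x - sinh²x = 1.
Reasoning: With cosh(x) = (e^x + e^-x)/2 and sinh(x) = (e^x - e^-x)/2: cosh²x = (e^(2x) + 2 + e^(-2x))/4 and sinh²x = (e^(2x) - 2 + e^(-2x))/4. Subtracting leaves 4/4 = 1.
So the two sides agree for every real x for which both sides are defined.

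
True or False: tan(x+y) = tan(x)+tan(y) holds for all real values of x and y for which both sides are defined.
False.

Claim: tan(x+y) = tan(x)+tan(y).
Test a specific point where both sides are defined: x = -π/3, y = 3π/4.
LHS = tan(x+y) ≈ 3.7321
RHS = tan(x)+tan(y) ≈ -2.7321
Since 3.7321 ≠ -2.7321, the equation fails at this point, so it cannot hold for all real values of x and y for which both sides are defined.
The correct formula is tan(x+y) = (tan(x) + tan(y))/(1 - tan(x)tan(y)).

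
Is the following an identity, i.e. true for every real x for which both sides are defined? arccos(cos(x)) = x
Claim: arccos(cos(x)) = x.
Test a specific point where both sides are defined: x = -π/6.
LHS = arccos(cos(x)) ≈ 0.5236
RHS = x ≈ -0.5236
Since 0.5236 ≠ -0.5236, the equation fails at this point, so it cannot hold for every real x for which both sides are defined.
arccos only returns values in [0, π], so arccos(cos(x)) = x holds only for x in that interval, not for all real x.

Conclusion: No, this is NOT an identity.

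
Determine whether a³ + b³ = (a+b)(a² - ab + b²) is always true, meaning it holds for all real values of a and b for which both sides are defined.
Yes, this is an identity.

Claim: a³ + b³ = (a+b)(a² - ab + b²).
Reasoning: Expand the right side: (a+b)(a² - ab + b²) = a³ - a²b + ab² + a²b - ab² + b³ = a³ + b³ (the middle terms cancel in pairs).
So the two sides agree for all real values of a and b for which both sides are defined.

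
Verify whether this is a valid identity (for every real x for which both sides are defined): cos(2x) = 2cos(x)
Claim: cos(2x) = 2cos(x).
Test a specific point where both sides are defined: x = 2π/3.
LHS = cos(2x) ≈ -0.5000
RHS = 2cos(x) ≈ -1.0000
Since -0.5000 ≠ -1.0000, the equation fails at this point, so it cannot hold for every real x for which both sides are defined.
The correct double-angle formula is cos(2x) = cos²x - sin²x.

Conclusion: No, this is NOT an identity.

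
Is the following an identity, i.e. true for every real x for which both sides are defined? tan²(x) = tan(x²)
Claim: tan²(x) = tan(x²).
Test a specific point where both sides are defined: x = 2π/3.
LHS = tan²(x) ≈ 3.0000
RHS = tan(x²) ≈ 2.9590
Since 3.0000 ≠ 2.9590, the equation fails at this point, so it cannot hold for every real x for which both sides are defined.
tan²(x) means (tan x)², squaring the output; tan(x²) squares the input. These are different functions.

Conclusion: No, this is NOT an identity.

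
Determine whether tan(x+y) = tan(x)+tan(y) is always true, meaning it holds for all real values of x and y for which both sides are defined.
Claim: tan(x+y) = tan(x)+tan(y).
Test a specific point where both sides are defined: x = -π/3, y = π/6.
LHS = tan(x+y) ≈ -0.5774
RHS = tan(x)+tan(y) ≈ -1.1547
Since -0.5774 ≠ -1.1547, the equation fails at this point, so it cannot hold for all real values of x and y for which both sides are defined.
The correct formula is tan(x+y) = (tan(x) + tan(y))/(1 - tan(x)tan(y)).

Conclusion: No, this is NOT an identity.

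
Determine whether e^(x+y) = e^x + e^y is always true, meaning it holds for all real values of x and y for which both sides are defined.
Claim: e^(x+y) = e^x + e^y.
Test a specific point where both sides are defined: x = -1, y = 1/2.
LHS = e^(x+y) ≈ 0.6065
RHS = e^x + e^y ≈ 2.0166
Since 0.6065 ≠ 2.0166, the equation fails at this point, so it cannot hold for all real values of x and y for which both sides are defined.
The correct rule is e^(x+y) = e^x · e^y (a product, not a sum).

Conclusion: No, this is NOT an identity.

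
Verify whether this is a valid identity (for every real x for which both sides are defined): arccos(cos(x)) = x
Claim: arccos(cos(x)) = x.
Test a specific point where both sides are defined: x = -π/6.
LHS = arccos(cos(x)) ≈ 0.5236
RHS = x ≈ -0.5236
Since 0.5236 ≠ -0.5236, the equation fails at this point, so it cannot hold for every real x for which both sides are defined.
arccos only returns values in [0, π], so arccos(cos(x)) = x holds only for x in that interval, not for all real x.

Conclusion: No, this is NOT an identity.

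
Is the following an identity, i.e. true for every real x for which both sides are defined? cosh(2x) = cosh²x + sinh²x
Yes, this is an identity.

Claim: cosh(2x) = cosh²x + sinh²x.
Reasoning: cosh²x = (e^(2x) + 2 + e^(-2x))/4 and sinh²x = (e^(2x) - 2 + e^(-2x))/4. Adding gives (2e^(2x) + 2e^(-2x))/4 = (e^(2x) + e^(-2x))/2 = cosh(2x).
So the two sides agree for every real x for which both sides are defined.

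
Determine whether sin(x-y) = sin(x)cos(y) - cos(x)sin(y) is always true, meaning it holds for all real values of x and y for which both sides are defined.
Claim: sin(x-y) = sin(x)cos(y) - cos(x)sin(y).
Reasoning: Replace y by -y in sin(x+y) = sin(x)cos(y) + cos(x)sin(y) and use cos(-y) = cos(y), sin(-y) = -sin(y): sin(x-y) = sin(x)cos(y) - cos(x)sin(y).
So the two sides agree for all real values of x and y for which both sides are defined.

Conclusion: Yes, this is an identity.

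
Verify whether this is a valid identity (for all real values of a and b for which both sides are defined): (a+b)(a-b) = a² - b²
Claim: (a+b)(a-b) = a² - b².
Reasoning: Expand: (a+b)(a-b) = a² - ab + ba - b² = a² - b² (the cross terms cancel).
So the two sides agree for all real values of a and b for which both sides are defined.

Conclusion: Yes, this is an identity.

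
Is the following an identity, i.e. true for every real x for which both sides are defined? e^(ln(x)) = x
Claim: e^(ln(x)) = x.
Reasoning: For x > 0, ln(x) is by definition the exponent p such that e^p = x. Raising e to that exponent therefore returns x: e^(ln x) = x.
So the two sides agree for every real x for which both sides are defined.

Conclusion: Yes, this is an identity.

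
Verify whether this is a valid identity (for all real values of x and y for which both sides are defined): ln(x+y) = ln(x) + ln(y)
Claim: ln(x+y) = ln(x) + ln(y).
Test a specific point where both sides are defined: x = 2, y = 5.
LHS = ln(x+y) ≈ 1.9459
RHS = ln(x) + ln(y) ≈ 2.3026
Since 1.9459 ≠ 2.3026, the equation fails at this point, so it cannot hold for all real values of x and y for which both sides are defined.
ln(x) + ln(y) = ln(xy), not ln(x+y).

Conclusion: No, this is NOT an identity.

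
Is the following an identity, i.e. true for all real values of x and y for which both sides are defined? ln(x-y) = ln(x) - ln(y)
No, this is NOT an identity.

Claim: ln(x-y) = ln(x) - ln(y).
Test a specific point where both sides are defined: x = 3, y = 3/2.
LHS = ln(x-y) ≈ 0.4055
RHS = ln(x) - ln(y) ≈ 0.6931
Since 0.4055 ≠ 0.6931, the equation fails at this point, so it cannot hold for all real values of x and y for which both sides are defined.
ln(x) - ln(y) = ln(x/y), not ln(x-y).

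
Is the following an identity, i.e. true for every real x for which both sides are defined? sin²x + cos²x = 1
Claim: sin²x + cos²x = 1.
Reasoning: The point (cos x, sin x) lies on the unit circle X² + Y² = 1, so cos²x + sin²x = 1 for every real x.
So the two sides agree for every real x for which both sides are defined.

Conclusion: Yes, this is an identity.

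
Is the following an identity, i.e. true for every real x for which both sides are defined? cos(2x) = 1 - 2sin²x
Claim: cos(2x) = 1 - 2sin²x.
Reasoning: cos(2x) = cos²x - sin²x. Replace cos²x by 1 - sin²x: (1 - sin²x) - sin²x = 1 - 2sin²x.
So the two sides agree for every real x for which both sides are defined.

Conclusion: Yes, this is an identity.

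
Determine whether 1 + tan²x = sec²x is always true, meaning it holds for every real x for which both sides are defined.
Claim: 1 + tan²x = sec²x.
Reasoning: Start from sin²x + cos²x = 1 and divide every term by cos²x (allowed wherever tan x and sec x are defined): tan²x + 1 = 1/cos²x = sec²x.
So the two sides agree for every real x for which both sides are defined.

Conclusion: Yes, this is an identity.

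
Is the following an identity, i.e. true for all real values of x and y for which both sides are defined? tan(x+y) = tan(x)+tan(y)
No, this is NOT an identity.

Claim: tan(x+y) = tan(x)+tan(y).
Test a specific point where both sides are defined: x = -π/4, y = -π/6.
LHS = tan(x+y) ≈ -3.7321
RHS = tan(x)+tan(y) ≈ -1.5774
Since -3.7321 ≠ -1.5774, the equation fails at this point, so it cannot hold for all real values of x and y for which both sides are defined.
The correct formula is tan(x+y) = (tan(x) + tan(y))/(1 - tan(x)tan(y)).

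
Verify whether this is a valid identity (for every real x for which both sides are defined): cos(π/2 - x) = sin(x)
Claim: cos(π/2 - x) = sin(x).
Reasoning: Use cos(u - v) = cos(u)cos(v) + sin(u)sin(v) with u = π/2, v = x: cos(π/2)cos(x) + sin(π/2)sin(x) = 0·cos(x) + 1·sin(x) = sin(x).
So the two sides agree for every real x for which both sides are defined.

Conclusion: Yes, this is an identity.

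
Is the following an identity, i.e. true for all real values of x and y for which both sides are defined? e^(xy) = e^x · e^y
Claim: e^(xy) = e^x · e^y.
Test a specific point where both sides are defined: x = 1/2, y = 5.
LHS = e^(xy) ≈ 12.1825
RHS = e^x · e^y ≈ 244.6919
Since 12.1825 ≠ 244.6919, the equation fails at this point, so it cannot hold for all real values of x and y for which both sides are defined.
e^x · e^y = e^(x+y), not e^(xy).

Conclusion: No, this is NOT an identity.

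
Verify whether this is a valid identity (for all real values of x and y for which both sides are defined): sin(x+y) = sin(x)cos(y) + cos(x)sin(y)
Yes, this is an identity.

Claim: sin(x+y) = sin(x)cos(y) + cos(x)sin(y).
Reasoning: By Euler's formula e^(i(x+y)) = e^(ix)·e^(iy) = (cos x + i·sin x)(cos y + i·sin y). The imaginary part of the left side is sin(x+y); the imaginary part of the product is sin(x)cos(y) + cos(x)sin(y).
So the two sides agree for all real values of x and y for which both sides are defined.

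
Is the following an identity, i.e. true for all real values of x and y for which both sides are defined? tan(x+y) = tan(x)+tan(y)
No, this is NOT an identity.

Claim: tan(x+y) = tan(x)+tan(y).
Test a specific point where both sides are defined: x = 2π/3, y = -π/4.
LHS = tan(x+y) ≈ 3.7321
RHS = tan(x)+tan(y) ≈ -2.7321
Since 3.7321 ≠ -2.7321, the equation fails at this point, so it cannot hold for all real values of x and y for which both sides are defined.
The correct formula is tan(x+y) = (tan(x) + tan(y))/(1 - tan(x)tan(y)).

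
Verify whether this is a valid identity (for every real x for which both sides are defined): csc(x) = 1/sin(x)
Yes, this is an identity.

Claim: csc(x) = 1/sin(x).
Reasoning: csc(x) is by definition the reciprocal of sin(x), wherever sin(x) ≠ 0.
So the two sides agree for every real x for which both sides are defined.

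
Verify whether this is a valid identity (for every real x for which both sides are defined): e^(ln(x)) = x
Yes, this is an identity.

Claim: e^(ln(x)) = x.
Reasoning: For x > 0, ln(x) is by definition the exponent p such that e^p = x. Raising e to that exponent therefore returns x: e^(ln x) = x.
So the two sides agree for every real x for which both sides are defined.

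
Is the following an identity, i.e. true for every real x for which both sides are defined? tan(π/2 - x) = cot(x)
Claim: tan(π/2 - x) = cot(x).
Reasoning: tan(π/2 - x) = sin(π/2 - x)/cos(π/2 - x) = cos(x)/sin(x) = cot(x), using the cofunction identities sin(π/2 - x) = cos(x) and cos(π/2 - x) = sin(x).
So the two sides agree for every real x for which both sides are defined.

Conclusion: Yes, this is an identity.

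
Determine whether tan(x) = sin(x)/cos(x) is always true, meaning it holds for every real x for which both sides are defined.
Claim: tan(x) = sin(x)/cos(x).
Reasoning: For an angle x whose terminal point on the unit circle is (cos x, sin x), tan(x) is defined as the ratio (second coordinate)/(first coordinate) = sin(x)/cos(x), wherever cos(x) ≠ 0.
So the two sides agree for every real x for which both sides are defined.

Conclusion: Yes, this is an identity.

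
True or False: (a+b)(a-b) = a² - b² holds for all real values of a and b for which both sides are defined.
True.

Claim: (a+b)(a-b) = a² - b².
Reasoning: Expand: (a+b)(a-b) = a² - ab + ba - b² = a² - b² (the cross terms cancel).
So the two sides agree for all real values of a and b for which both sides are defined.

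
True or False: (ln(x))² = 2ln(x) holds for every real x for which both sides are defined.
Claim: (ln(x))² = 2ln(x).
Test a specific point where both sides are defined: x = 4.
LHS = (ln(x))² ≈ 1.9218
RHS = 2ln(x) ≈ 2.7726
Since 1.9218 ≠ 2.7726, the equation fails at this point, so it cannot hold for every real x for which both sides are defined.
2ln(x) equals ln(x²), which is not the same as (ln x)².

Conclusion: False.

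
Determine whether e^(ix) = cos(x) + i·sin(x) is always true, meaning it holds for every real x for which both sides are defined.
Yes, this is an identity.

Claim: e^(ix) = cos(x) + i·sin(x).
Reasoning: Euler's formula. Expand e^(ix) = Σ (ix)^k / k!. Since i² = -1, the even-k terms are Σ (-1)^m x^(2m)/(2m)! = cos(x) and the odd-k terms are i · Σ (-1)^m x^(2m+1)/(2m+1)! = i·sin(x).
So the two sides agree for every real x for which both sides are defined.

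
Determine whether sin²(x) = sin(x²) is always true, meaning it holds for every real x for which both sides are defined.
Claim: sin²(x) = sin(x²).
Test a specific point where both sides are defined: x = π/2.
LHS = sin²(x) ≈ 1.0000
RHS = sin(x²) ≈ 0.6243
Since 1.0000 ≠ 0.6243, the equation fails at this point, so it cannot hold for every real x for which both sides are defined.
sin²(x) means (sin x)², squaring the output; sin(x²) squares the input. These are different functions.

Conclusion: No, this is NOT an identity.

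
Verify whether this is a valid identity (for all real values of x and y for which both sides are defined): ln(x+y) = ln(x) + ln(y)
No, this is NOT an identity.

Claim: ln(x+y) = ln(x) + ln(y).
Test a specific point where both sides are defined: x = 3, y = 5.
LHS = ln(x+y) ≈ 2.0794
RHS = ln(x) + ln(y) ≈ 2.7081
Since 2.0794 ≠ 2.7081, the equation fails at this point, so it cannot hold for all real values of x and y for which both sides are defined.
ln(x) + ln(y) = ln(xy), not ln(x+y).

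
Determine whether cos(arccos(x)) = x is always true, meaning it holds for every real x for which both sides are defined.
Claim: cos(arccos(x)) = x.
Reasoning: For -1 ≤ x ≤ 1 (where arccos is defined), arccos(x) is by definition an angle whose cosine equals x. Taking the cosine of that angle returns x. (Note the other order, arccos(cos x) = x, is NOT an identity.)
So the two sides agree for every real x for which both sides are defined.

Conclusion: Yes, this is an identity.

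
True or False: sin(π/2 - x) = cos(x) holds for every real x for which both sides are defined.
Claim: sin(π/2 - x) = cos(x).
Reasoning: Use sin(u - v) = sin(u)cos(v) - cos(u)sin(v) with u = π/2, v = x: sin(π/2)cos(x) - cos(π/2)sin(x) = 1·cos(x) - 0·sin(x) = cos(x).
So the two sides agree for every real x for which both sides are defined.

Conclusion: True.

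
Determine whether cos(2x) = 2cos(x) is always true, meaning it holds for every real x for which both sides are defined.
No, this is NOT an identity.

Claim: cos(2x) = 2cos(x).
Test a specific point where both sides are defined: x = π/4.
LHS = cos(2x) ≈ 0.0000
RHS = 2cos(x) ≈ 1.4142
Since 0.0000 ≠ 1.4142, the equation fails at this point, so it cannot hold for every real x for which both sides are defined.
The correct double-angle formula is cos(2x) = cos²x - sin²x.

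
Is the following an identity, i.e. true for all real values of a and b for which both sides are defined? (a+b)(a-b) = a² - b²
Yes, this is an identity.

Claim: (a+b)(a-b) = a² - b².
Reasoning: Expand: (a+b)(a-b) = a² - ab + ba - b² = a² - b² (the cross terms cancel).
So the two sides agree for all real values of a and b for which both sides are defined.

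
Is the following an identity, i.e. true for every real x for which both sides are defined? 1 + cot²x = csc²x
Yes, this is an identity.

Claim: 1 + cot²x = csc²x.
Reasoning: Start from sin²x + cos²x = 1 and divide every term by sin²x (allowed wherever cot x and csc x are defined): 1 + cot²x = 1/sin²x = csc²x.
So the two sides agree for every real x for which both sides are defined.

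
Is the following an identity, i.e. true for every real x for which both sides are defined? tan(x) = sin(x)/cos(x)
Yes, this is an identity.

Claim: tan(x) = sin(x)/cos(x).
Reasoning: For an angle x whose terminal point on the unit circle is (cos x, sin x), tan(x) is defined as the ratio (second coordinate)/(first coordinate) = sin(x)/cos(x), wherever cos(x) ≠ 0.
So the two sides agree for every real x for which both sides are defined.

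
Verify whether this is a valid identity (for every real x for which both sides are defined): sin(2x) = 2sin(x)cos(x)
Yes, this is an identity.

Claim: sin(2x) = 2sin(x)cos(x).
Reasoning: Put y = x in the addition formula sin(x+y) = sin(x)cos(y) + cos(x)sin(y): sin(2x) = sin(x)cos(x) + cos(x)sin(x) = 2sin(x)cos(x).
So the two sides agree for every real x for which both sides are defined.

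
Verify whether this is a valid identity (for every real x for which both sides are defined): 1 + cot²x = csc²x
Claim: 1 + cot²x = csc²x.
Reasoning: Start from sin²x + cos²x = 1 and divide every term by sin²x (allowed wherever cot x and csc x are defined): 1 + cot²x = 1/sin²x = csc²x.
So the two sides agree for every real x for which both sides are defined.

Conclusion: Yes, this is an identity.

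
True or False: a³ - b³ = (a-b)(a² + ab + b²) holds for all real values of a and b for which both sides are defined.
True.

Claim: a³ - b³ = (a-b)(a² + ab + b²).
Reasoning: Expand the right side: (a-b)(a² + ab + b²) = a³ + a²b + ab² - a²b - ab² - b³ = a³ - b³ (the middle terms cancel in pairs).
So the two sides agree for all real values of a and b for which both sides are defined.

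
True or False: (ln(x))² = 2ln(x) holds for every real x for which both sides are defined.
False.

Claim: (ln(x))² = 2ln(x).
Test a specific point where both sides are defined: x = 2.
LHS = (ln(x))² ≈ 0.4805
RHS = 2ln(x) ≈ 1.3863
Since 0.4805 ≠ 1.3863, the equation fails at this point, so it cannot hold for every real x for which both sides are defined.
2ln(x) equals ln(x²), which is not the same as (ln x)².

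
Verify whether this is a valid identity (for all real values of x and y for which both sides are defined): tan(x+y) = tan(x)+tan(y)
No, this is NOT an identity.

Claim: tan(x+y) = tan(x)+tan(y).
Test a specific point where both sides are defined: x = π/4, y = -π/3.
LHS = tan(x+y) ≈ -0.2679
RHS = tan(x)+tan(y) ≈ -0.7321
Since -0.2679 ≠ -0.7321, the equation fails at this point, so it cannot hold for all real values of x and y for which both sides are defined.
The correct formula is tan(x+y) = (tan(x) + tan(y))/(1 - tan(x)tan(y)).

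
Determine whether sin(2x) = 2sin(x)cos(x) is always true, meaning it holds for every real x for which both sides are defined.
Yes, this is an identity.

Claim: sin(2x) = 2sin(x)cos(x).
Reasoning: Put y = x in the addition formula sin(x+y) = sin(x)cos(y) + cos(x)sin(y): sin(2x) = sin(x)cos(x) + cos(x)sin(x) = 2sin(x)cos(x).
So the two sides agree for every real x for which both sides are defined.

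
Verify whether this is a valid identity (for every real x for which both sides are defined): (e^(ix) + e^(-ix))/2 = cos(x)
Yes, this is an identity.

Claim: (e^(ix) + e^(-ix))/2 = cos(x).
Reasoning: By Euler's formula e^(ix) = cos(x) + i·sin(x) and e^(-ix) = cos(x) - i·sin(x). Adding cancels the sine terms: e^(ix) + e^(-ix) = 2cos(x); divide by 2.
So the two sides agree for every real x for which both sides are defined.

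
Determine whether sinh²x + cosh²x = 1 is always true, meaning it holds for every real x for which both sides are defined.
Claim: sinh²x + cosh²x = 1.
Test a specific point where both sides are defined: x = -1.
LHS = sinh²x + cosh²x ≈ 3.7622
RHS = 1 ≈ 1.0000
Since 3.7622 ≠ 1.0000, the equation fails at this point, so it cannot hold for every real x for which both sides are defined.
The correct hyperbolic identity is cosh²x - sinh²x = 1 (a difference); the sum sinh²x + cosh²x equals cosh(2x).

Conclusion: No, this is NOT an identity.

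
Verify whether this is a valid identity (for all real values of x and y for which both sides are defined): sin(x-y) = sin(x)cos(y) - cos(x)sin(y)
Yes, this is an identity.

Claim: sin(x-y) = sin(x)cos(y) - cos(x)sin(y).
Reasoning: Replace y by -y in sin(x+y) = sin(x)cos(y) + cos(x)sin(y) and use cos(-y) = cos(y), sin(-y) = -sin(y): sin(x-y) = sin(x)cos(y) - cos(x)sin(y).
So the two sides agree for all real values of x and y for which both sides are defined.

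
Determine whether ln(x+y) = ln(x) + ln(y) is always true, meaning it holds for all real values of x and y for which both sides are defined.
Claim: ln(x+y) = ln(x) + ln(y).
Test a specific point where both sides are defined: x = 1, y = 1.
LHS = ln(x+y) ≈ 0.6931
RHS = ln(x) + ln(y) ≈ 0.0000
Since 0.6931 ≠ 0.0000, the equation fails at this point, so it cannot hold for all real values of x and y for which both sides are defined.
ln(x) + ln(y) = ln(xy), not ln(x+y).

Conclusion: No, this is NOT an identity.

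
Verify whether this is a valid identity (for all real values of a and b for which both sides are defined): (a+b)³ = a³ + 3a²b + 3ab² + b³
Claim: (a+b)³ = a³ + 3a²b + 3ab² + b³.
Reasoning: (a+b)³ = (a+b)(a+b)² = (a+b)(a² + 2ab + b²) = a³ + 2a²b + ab² + a²b + 2ab² + b³ = a³ + 3a²b + 3ab² + b³.
So the two sides agree for all real values of a and b for which both sides are defined.

Conclusion: Yes, this is an identity.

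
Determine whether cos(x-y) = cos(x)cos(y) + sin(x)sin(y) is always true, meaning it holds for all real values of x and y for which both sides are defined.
Yes, this is an identity.

Claim: cos(x-y) = cos(x)cos(y) + sin(x)sin(y).
Reasoning: Replace y by -y in cos(x+y) = cos(x)cos(y) - sin(x)sin(y) and use cos(-y) = cos(y), sin(-y) = -sin(y): cos(x-y) = cos(x)cos(y) + sin(x)sin(y).
So the two sides agree for all real values of x and y for which both sides are defined.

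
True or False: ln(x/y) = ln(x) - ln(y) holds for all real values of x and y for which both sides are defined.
Claim: ln(x/y) = ln(x) - ln(y).
Reasoning: Both sides are simultaneously defined only when x, y > 0. Write x = e^p, y = e^q. Then x/y = e^(p-q), so ln(x/y) = p - q = ln(x) - ln(y).
So the two sides agree for all real values of x and y for which both sides are defined.

Conclusion: True.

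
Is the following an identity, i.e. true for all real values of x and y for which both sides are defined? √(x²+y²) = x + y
No, this is NOT an identity.

Claim: √(x²+y²) = x + y.
Test a specific point where both sides are defined: x = -3, y = 3.
LHS = √(x²+y²) ≈ 4.2426
RHS = x + y ≈ 0.0000
Since 4.2426 ≠ 0.0000, the equation fails at this point, so it cannot hold for all real values of x and y for which both sides are defined.
(x+y)² = x² + 2xy + y², not x² + y², so the square root does not split this way.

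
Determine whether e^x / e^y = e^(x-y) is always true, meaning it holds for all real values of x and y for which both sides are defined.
Claim: e^x / e^y = e^(x-y).
Reasoning: 1/e^y = e^(-y), so e^x / e^y = e^x · e^(-y) = e^(x + (-y)) = e^(x-y) by the product rule for exponents.
So the two sides agree for all real values of x and y for which both sides are defined.

Conclusion: Yes, this is an identity.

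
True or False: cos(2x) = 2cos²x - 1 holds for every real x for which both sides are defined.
True.

Claim: cos(2x) = 2cos²x - 1.
Reasoning: cos(2x) = cos²x - sin²x. Replace sin²x by 1 - cos²x: cos²x - (1 - cos²x) = 2cos²x - 1.
So the two sides agree for every real x for which both sides are defined.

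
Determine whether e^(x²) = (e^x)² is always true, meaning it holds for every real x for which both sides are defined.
Claim: e^(x²) = (e^x)².
Test a specific point where both sides are defined: x = 1/2.
LHS = e^(x²) ≈ 1.2840
RHS = (e^x)² ≈ 2.7183
Since 1.2840 ≠ 2.7183, the equation fails at this point, so it cannot hold for every real x for which both sides are defined.
(e^x)² = e^(2x), and 2x ≠ x² in general.

Conclusion: No, this is NOT an identity.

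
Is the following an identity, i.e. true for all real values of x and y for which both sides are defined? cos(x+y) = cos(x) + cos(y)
Claim: cos(x+y) = cos(x) + cos(y).
Test a specific point where both sides are defined: x = π/6, y = -π/4.
LHS = cos(x+y) ≈ 0.9659
RHS = cos(x) + cos(y) ≈ 1.5731
Since 0.9659 ≠ 1.5731, the equation fails at this point, so it cannot hold for all real values of x and y for which both sides are defined.
The correct expansion is cos(x+y) = cos(x)cos(y) - sin(x)sin(y); cosine is not additive.

Conclusion: No, this is NOT an identity.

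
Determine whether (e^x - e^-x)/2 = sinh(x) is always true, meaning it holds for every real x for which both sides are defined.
Yes, this is an identity.

Claim: (e^x - e^-x)/2 = sinh(x).
Reasoning: This is exactly the definition of the hyperbolic sine: sinh(x) := (e^x - e^-x)/2.
So the two sides agree for every real x for which both sides are defined.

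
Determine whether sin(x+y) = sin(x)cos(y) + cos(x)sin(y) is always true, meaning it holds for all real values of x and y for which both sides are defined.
Claim: sin(x+y) = sin(x)cos(y) + cos(x)sin(y).
Reasoning: By Euler's formula e^(i(x+y)) = e^(ix)·e^(iy) = (cos x + i·sin x)(cos y + i·sin y). The imaginary part of the left side is sin(x+y); the imaginary part of the product is sin(x)cos(y) + cos(x)sin(y).
So the two sides agree for all real values of x and y for which both sides are defined.

Conclusion: Yes, this is an identity.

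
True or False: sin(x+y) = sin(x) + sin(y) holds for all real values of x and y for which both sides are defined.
False.

Claim: sin(x+y) = sin(x) + sin(y).
Test a specific point where both sides are defined: x = -π/3, y = 3π/4.
LHS = sin(x+y) ≈ 0.9659
RHS = sin(x) + sin(y) ≈ -0.1589
Since 0.9659 ≠ -0.1589, the equation fails at this point, so it cannot hold for all real values of x and y for which both sides are defined.
The correct expansion is sin(x+y) = sin(x)cos(y) + cos(x)sin(y); sine is not additive.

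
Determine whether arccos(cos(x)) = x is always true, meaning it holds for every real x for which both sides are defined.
No, this is NOT an identity.

Claim: arccos(cos(x)) = x.
Test a specific point where both sides are defined: x = -π/2.
LHS = arccos(cos(x)) ≈ 1.5708
RHS = x ≈ -1.5708
Since 1.5708 ≠ -1.5708, the equation fails at this point, so it cannot hold for every real x for which both sides are defined.
arccos only returns values in [0, π], so arccos(cos(x)) = x holds only for x in that interval, not for all real x.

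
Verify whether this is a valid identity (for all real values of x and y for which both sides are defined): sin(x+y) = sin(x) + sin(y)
Claim: sin(x+y) = sin(x) + sin(y).
Test a specific point where both sides are defined: x = π/3, y = 2π/3.
LHS = sin(x+y) ≈ 0.0000
RHS = sin(x) + sin(y) ≈ 1.7321
Since 0.0000 ≠ 1.7321, the equation fails at this point, so it cannot hold for all real values of x and y for which both sides are defined.
The correct expansion is sin(x+y) = sin(x)cos(y) + cos(x)sin(y); sine is not additive.

Conclusion: No, this is NOT an identity.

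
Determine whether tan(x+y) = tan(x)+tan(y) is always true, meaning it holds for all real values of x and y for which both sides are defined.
Claim: tan(x+y) = tan(x)+tan(y).
Test a specific point where both sides are defined: x = 3π/4, y = 2π/3.
LHS = tan(x+y) ≈ 3.7321
RHS = tan(x)+tan(y) ≈ -2.7321
Since 3.7321 ≠ -2.7321, the equation fails at this point, so it cannot hold for all real values of x and y for which both sides are defined.
The correct formula is tan(x+y) = (tan(x) + tan(y))/(1 - tan(x)tan(y)).

Conclusion: No, this is NOT an identity.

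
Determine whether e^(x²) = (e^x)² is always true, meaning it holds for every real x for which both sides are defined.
No, this is NOT an identity.

Claim: e^(x²) = (e^x)².
Test a specific point where both sides are defined: x = -2.
LHS = e^(x²) ≈ 54.5982
RHS = (e^x)² ≈ 0.0183
Since 54.5982 ≠ 0.0183, the equation fails at this point, so it cannot hold for every real x for which both sides are defined.
(e^x)² = e^(2x), and 2x ≠ x² in general.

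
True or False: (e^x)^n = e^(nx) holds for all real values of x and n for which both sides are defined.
Claim: (e^x)^n = e^(nx).
Reasoning: e^x is a positive real number, and for a positive base B and real exponent n, B^n = e^(n·ln B). With B = e^x, ln B = x, so (e^x)^n = e^(n·x).
So the two sides agree for all real values of x and n for which both sides are defined.

Conclusion: True.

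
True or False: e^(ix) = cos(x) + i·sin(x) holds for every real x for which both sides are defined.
Claim: e^(ix) = cos(x) + i·sin(x).
Reasoning: Euler's formula. Expand e^(ix) = Σ (ix)^k / k!. Since i² = -1, the even-k terms are Σ (-1)^m x^(2m)/(2m)! = cos(x) and the odd-k terms are i · Σ (-1)^m x^(2m+1)/(2m+1)! = i·sin(x).
So the two sides agree for every real x for which both sides are defined.

Conclusion: True.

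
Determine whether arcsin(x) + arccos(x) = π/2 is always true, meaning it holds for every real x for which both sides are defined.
Claim: arcsin(x) + arccos(x) = π/2.
Reasoning: Both sides are defined for -1 ≤ x ≤ 1. Let θ = arcsin(x), so sin θ = x and θ ∈ [-π/2, π/2]. Then cos(π/2 - θ) = sin θ = x and π/2 - θ ∈ [0, π], which is exactly the range of arccos, so arccos(x) = π/2 - θ. Adding: arcsin(x) + arccos(x) = θ + (π/2 - θ) = π/2.
So the two sides agree for every real x for which both sides are defined.

Conclusion: Yes, this is an identity.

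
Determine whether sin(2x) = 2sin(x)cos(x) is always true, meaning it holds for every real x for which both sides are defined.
Claim: sin(2x) = 2sin(x)cos(x).
Reasoning: Put y = x in the addition formula sin(x+y) = sin(x)cos(y) + cos(x)sin(y): sin(2x) = sin(x)cos(x) + cos(x)sin(x) = 2sin(x)cos(x).
So the two sides agree for every real x for which both sides are defined.

Conclusion: Yes, this is an identity.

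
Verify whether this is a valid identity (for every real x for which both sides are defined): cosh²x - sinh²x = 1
Claim: cosh²x - sinh²x = 1.
Reasoning: With cosh(x) = (e^x + e^-x)/2 and sinh(x) = (e^x - e^-x)/2: cosh²x = (e^(2x) + 2 + e^(-2x))/4 and sinh²x = (e^(2x) - 2 + e^(-2x))/4. Subtracting leaves 4/4 = 1.
So the two sides agree for every real x for which both sides are defined.

Conclusion: Yes, this is an identity.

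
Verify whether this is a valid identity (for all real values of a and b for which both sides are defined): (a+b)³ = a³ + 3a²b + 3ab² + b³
Claim: (a+b)³ = a³ + 3a²b + 3ab² + b³.
Reasoning: (a+b)³ = (a+b)(a+b)² = (a+b)(a² + 2ab + b²) = a³ + 2a²b + ab² + a²b + 2ab² + b³ = a³ + 3a²b + 3ab² + b³.
So the two sides agree for all real values of a and b for which both sides are defined.

Conclusion: Yes, this is an identity.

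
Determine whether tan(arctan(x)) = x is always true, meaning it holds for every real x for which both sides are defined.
Yes, this is an identity.

Claim: tan(arctan(x)) = x.
Reasoning: For every real x, arctan(x) is by definition the angle in (-π/2, π/2) whose tangent equals x. Taking the tangent of that angle returns x.
So the two sides agree for every real x for which both sides are defined.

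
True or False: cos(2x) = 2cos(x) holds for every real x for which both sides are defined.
Claim: cos(2x) = 2cos(x).
Test a specific point where both sides are defined: x = π/2.
LHS = cos(2x) ≈ -1.0000
RHS = 2cos(x) ≈ 0.0000
Since -1.0000 ≠ 0.0000, the equation fails at this point, so it cannot hold for every real x for which both sides are defined.
The correct double-angle formula is cos(2x) = cos²x - sin²x.

Conclusion: False.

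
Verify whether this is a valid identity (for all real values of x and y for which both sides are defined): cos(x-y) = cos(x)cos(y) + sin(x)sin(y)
Claim: cos(x-y) = cos(x)cos(y) + sin(x)sin(y).
Reasoning: Replace y by -y in cos(x+y) = cos(x)cos(y) - sin(x)sin(y) and use cos(-y) = cos(y), sin(-y) = -sin(y): cos(x-y) = cos(x)cos(y) + sin(x)sin(y).
So the two sides agree for all real values of x and y for which both sides are defined.

Conclusion: Yes, this is an identity.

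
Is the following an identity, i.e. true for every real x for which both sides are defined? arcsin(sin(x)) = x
Claim: arcsin(sin(x)) = x.
Test a specific point where both sides are defined: x = 3π/4.
LHS = arcsin(sin(x)) ≈ 0.7854
RHS = x ≈ 2.3562
Since 0.7854 ≠ 2.3562, the equation fails at this point, so it cannot hold for every real x for which both sides are defined.
arcsin only returns values in [-π/2, π/2], so arcsin(sin(x)) = x holds only for x in that interval, not for all real x.

Conclusion: No, this is NOT an identity.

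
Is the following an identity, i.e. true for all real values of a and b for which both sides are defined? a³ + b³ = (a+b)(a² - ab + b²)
Claim: a³ + b³ = (a+b)(a² - ab + b²).
Reasoning: Expand the right side: (a+b)(a² - ab + b²) = a³ - a²b + ab² + a²b - ab² + b³ = a³ + b³ (the middle terms cancel in pairs).
So the two sides agree for all real values of a and b for which both sides are defined.

Conclusion: Yes, this is an identity.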